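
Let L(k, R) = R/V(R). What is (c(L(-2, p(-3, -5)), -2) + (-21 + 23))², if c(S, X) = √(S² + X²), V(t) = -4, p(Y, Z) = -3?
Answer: 137/16 + √73 ≈ 17.107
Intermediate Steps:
L(k, R) = -R/4 (L(k, R) = R/(-4) = R*(-¼) = -R/4)
(c(L(-2, p(-3, -5)), -2) + (-21 + 23))² = (√((-¼*(-3))² + (-2)²) + (-21 + 23))² = (√((¾)² + 4) + 2)² = (√(9/16 + 4) + 2)² = (√(73/16) + 2)² = (√73/4 + 2)² = (2 + √73/4)²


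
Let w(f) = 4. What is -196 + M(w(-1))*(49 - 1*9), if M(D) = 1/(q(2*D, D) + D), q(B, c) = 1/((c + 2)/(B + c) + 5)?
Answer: -4288/23 ≈ -186.43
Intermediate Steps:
q(B, c) = 1/(5 + (2 + c)/(B + c)) (q(B, c) = 1/((2 + c)/(B + c) + 5) = 1/(5 + (2 + c)/(B + c)))
M(D) = 1/(D + 3*D/(2 + 16*D)) (M(D) = 1/((2*D + D)/(2 + 5*(2*D) + 6*D) + D) = 1/((3*D)/(2 + 10*D + 6*D) + D) = 1/((3*D)/(2 + 16*D) + D) = 1/(3*D/(2 + 16*D) + D) = 1/(D + 3*D/(2 + 16*D)))
-196 + M(w(-1))*(49 - 1*9) = -196 + (2*(1 + 8*4)/(4*(5 + 16*4)))*(49 - 1*9) = -196 + (2*(¼)*(1 + 32)/(5 + 64))*(49 - 9) = -196 + (2*(¼)*33/69)*40 = -196 + (2*(¼)*(1/69)*33)*40 = -196 + (11/46)*40 = -196 + 220/23 = -4288/23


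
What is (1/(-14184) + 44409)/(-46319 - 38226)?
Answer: -125979451/239837256 ≈ -0.52527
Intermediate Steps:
(1/(-14184) + 44409)/(-46319 - 38226) = (-1/14184 + 44409)/(-84545) = (629897255/14184)*(-1/84545) = -125979451/239837256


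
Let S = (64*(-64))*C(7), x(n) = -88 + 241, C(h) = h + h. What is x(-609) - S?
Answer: 57497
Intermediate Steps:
C(h) = 2*h
x(n) = 153
S = -57344 (S = (64*(-64))*(2*7) = -4096*14 = -57344)
x(-609) - S = 153 - 1*(-57344) = 153 + 57344 = 57497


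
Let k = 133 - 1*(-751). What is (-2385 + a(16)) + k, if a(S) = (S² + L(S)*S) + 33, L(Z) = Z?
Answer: -956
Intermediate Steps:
k = 884 (k = 133 + 751 = 884)
a(S) = 33 + 2*S² (a(S) = (S² + S*S) + 33 = (S² + S²) + 33 = 2*S² + 33 = 33 + 2*S²)
(-2385 + a(16)) + k = (-2385 + (33 + 2*16²)) + 884 = (-2385 + (33 + 2*256)) + 884 = (-2385 + (33 + 512)) + 884 = (-2385 + 545) + 884 = -1840 + 884 = -956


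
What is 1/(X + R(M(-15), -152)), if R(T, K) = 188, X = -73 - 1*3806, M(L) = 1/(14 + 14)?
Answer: -1/3691 ≈ -0.00027093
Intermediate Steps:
M(L) = 1/28
X = -3879 (X = -73 - 3806 = -3879)
1/(X + R(M(-15), -152)) = 1/(-3879 + 188) = 1/(-3691) = -1/3691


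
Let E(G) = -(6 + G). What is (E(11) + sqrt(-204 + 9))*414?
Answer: -7038 + 414*I*sqrt(195) ≈ -7038.0 + 5781.2*I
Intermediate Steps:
E(G) = -6 - G
(E(11) + sqrt(-204 + 9))*414 = ((-6 - 1*11) + sqrt(-204 + 9))*414 = ((-6 - 11) + sqrt(-195))*414 = (-17 + I*sqrt(195))*414 = -7038 + 414*I*sqrt(195)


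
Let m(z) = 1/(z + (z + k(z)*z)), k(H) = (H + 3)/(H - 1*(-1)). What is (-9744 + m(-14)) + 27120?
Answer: 9000755/518 ≈ 17376.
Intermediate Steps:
k(H) = (3 + H)/(1 + H) (k(H) = (3 + H)/(H + 1) = (3 + H)/(1 + H))
m(z) = 1/(2*z + z*(3 + z)/(1 + z)) (m(z) = 1/(z + (z + ((3 + z)/(1 + z))*z)) = 1/(z + (z + z*(3 + z)/(1 + z))) = 1/(2*z + z*(3 + z)/(1 + z)))
(-9744 + m(-14)) + 27120 = (-9744 + (1 - 14)/((-14)*(5 + 3*(-14)))) + 27120 = (-9744 - 1/14*(-13)/(5 - 42)) + 27120 = (-9744 - 1/14*(-13)/(-37)) + 27120 = (-9744 - 1/14*(-1/37)*(-13)) + 27120 = (-9744 - 13/518) + 27120 = -5047405/518 + 27120 = 9000755/518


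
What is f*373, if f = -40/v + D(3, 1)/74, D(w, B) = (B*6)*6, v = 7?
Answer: -505042/259 ≈ -1950.0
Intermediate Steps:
D(w, B) = 36*B (D(w, B) = (6*B)*6 = 36*B)
f = -1354/259 (f = -40/7 + (36*1)/74 = -40*⅐ + 36*(1/74) = -40/7 + 18/37 = -1354/259 ≈ -5.2278)
f*373 = -1354/259*373 = -505042/259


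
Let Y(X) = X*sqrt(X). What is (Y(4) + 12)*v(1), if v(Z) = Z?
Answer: 20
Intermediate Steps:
Y(X) = X**(3/2)
(Y(4) + 12)*v(1) = (4**(3/2) + 12)*1 = (8 + 12)*1 = 20*1 = 20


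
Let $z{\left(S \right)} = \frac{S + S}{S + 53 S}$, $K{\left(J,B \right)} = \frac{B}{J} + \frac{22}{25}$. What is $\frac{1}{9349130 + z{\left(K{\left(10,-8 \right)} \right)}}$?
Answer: $\frac{27}{252426511} \approx 1.0696 \cdot 10^{-7}$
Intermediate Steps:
$K{\left(J,B \right)} = \frac{22}{25} + \frac{B}{J}$ ($K{\left(J,B \right)} = \frac{B}{J} + 22 \cdot \frac{1}{25} = \frac{B}{J} + \frac{22}{25} = \frac{22}{25} + \frac{B}{J}$)
$z{\left(S \right)} = \frac{1}{27}$ ($z{\left(S \right)} = \frac{2 S}{54 S} = 2 S \frac{1}{54 S} = \frac{1}{27}$)
$\frac{1}{9349130 + z{\left(K{\left(10,-8 \right)} \right)}} = \frac{1}{9349130 + \frac{1}{27}} = \frac{1}{\frac{252426511}{27}} = \frac{27}{252426511}$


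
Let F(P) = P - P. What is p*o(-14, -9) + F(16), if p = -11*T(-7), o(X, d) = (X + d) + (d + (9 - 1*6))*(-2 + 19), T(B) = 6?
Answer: 8250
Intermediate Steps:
F(P) = 0
o(X, d) = 51 + X + 18*d (o(X, d) = (X + d) + (d + (9 - 6))*17 = (X + d) + (d + 3)*17 = (X + d) + (3 + d)*17 = (X + d) + (51 + 17*d) = 51 + X + 18*d)
p = -66 (p = -11*6 = -66)
p*o(-14, -9) + F(16) = -66*(51 - 14 + 18*(-9)) + 0 = -66*(51 - 14 - 162) + 0 = -66*(-125) + 0 = 8250 + 0 = 8250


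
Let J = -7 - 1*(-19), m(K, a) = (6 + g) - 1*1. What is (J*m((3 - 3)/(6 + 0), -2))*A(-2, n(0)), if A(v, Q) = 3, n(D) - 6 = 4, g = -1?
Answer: 144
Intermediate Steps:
n(D) = 10 (n(D) = 6 + 4 = 10)
m(K, a) = 4 (m(K, a) = (6 - 1) - 1*1 = 5 - 1 = 4)
J = 12 (J = -7 + 19 = 12)
(J*m((3 - 3)/(6 + 0), -2))*A(-2, n(0)) = (12*4)*3 = 48*3 = 144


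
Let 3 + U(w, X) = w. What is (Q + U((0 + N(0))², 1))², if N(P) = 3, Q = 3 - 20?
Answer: 121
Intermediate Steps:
Q = -17
U(w, X) = -3 + w
(Q + U((0 + N(0))², 1))² = (-17 + (-3 + (0 + 3)²))² = (-17 + (-3 + 3²))² = (-17 + (-3 + 9))² = (-17 + 6)² = (-11)² = 121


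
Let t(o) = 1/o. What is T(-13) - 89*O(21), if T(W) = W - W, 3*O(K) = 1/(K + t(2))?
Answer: -178/129 ≈ -1.3798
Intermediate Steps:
O(K) = 1/(3*(½ + K)) (O(K) = 1/(3*(K + 1/2)) = 1/(3*(K + ½)) = 1/(3*(½ + K)))
T(W) = 0
T(-13) - 89*O(21) = 0 - 178/(3*(1 + 2*21)) = 0 - 178/(3*(1 + 42)) = 0 - 178/(3*43) = 0 - 89*2/129 = 0 - 178/129 = -178/129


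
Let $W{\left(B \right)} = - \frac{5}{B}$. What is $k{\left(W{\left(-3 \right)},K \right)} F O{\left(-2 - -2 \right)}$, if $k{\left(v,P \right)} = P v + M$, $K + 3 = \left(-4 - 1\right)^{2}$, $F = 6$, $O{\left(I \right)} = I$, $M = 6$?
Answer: $0$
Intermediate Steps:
$K = 22$ ($K = -3 + \left(-4 - 1\right)^{2} = -3 + \left(-5\right)^{2} = -3 + 25 = 22$)
$k{\left(v,P \right)} = 6 + P v$ ($k{\left(v,P \right)} = P v + 6 = 6 + P v$)
$k{\left(W{\left(-3 \right)},K \right)} F O{\left(-2 - -2 \right)} = \left(6 + 22 \left(- \frac{5}{-3}\right)\right) 6 \left(-2 - -2\right) = \left(6 + 22 \left(\left(-5\right) \left(- \frac{1}{3}\right)\right)\right) 6 \left(-2 + 2\right) = \left(6 + 22 \cdot \frac{5}{3}\right) 6 \cdot 0 = \left(6 + \frac{110}{3}\right) 6 \cdot 0 = \frac{128}{3} \cdot 6 \cdot 0 = 256 \cdot 0 = 0$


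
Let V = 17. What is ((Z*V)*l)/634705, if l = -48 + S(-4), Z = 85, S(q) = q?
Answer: -15028/126941 ≈ -0.11839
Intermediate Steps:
l = -52 (l = -48 - 4 = -52)
((Z*V)*l)/634705 = ((85*17)*(-52))/634705 = (1445*(-52))*(1/634705) = -75140*1/634705 = -15028/126941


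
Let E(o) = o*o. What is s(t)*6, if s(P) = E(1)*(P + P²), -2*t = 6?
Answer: 36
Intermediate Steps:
t = -3 (t = -½*6 = -3)
E(o) = o²
s(P) = P + P² (s(P) = 1²*(P + P²) = 1*(P + P²) = P + P²)
s(t)*6 = -3*(1 - 3)*6 = -3*(-2)*6 = 6*6 = 36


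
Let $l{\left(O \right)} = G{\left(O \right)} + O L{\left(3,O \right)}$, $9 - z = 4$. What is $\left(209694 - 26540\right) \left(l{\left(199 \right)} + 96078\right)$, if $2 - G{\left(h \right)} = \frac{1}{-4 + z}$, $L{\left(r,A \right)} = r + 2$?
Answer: $17779491396$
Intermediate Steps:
$z = 5$ ($z = 9 - 4 = 5$)
$L{\left(r,A \right)} = 2 + r$
$G{\left(h \right)} = 1$ ($G{\left(h \right)} = 2 - \frac{1}{-4 + 5} = 2 - 1^{-1} = 2 - 1 = 1$)
$l{\left(O \right)} = 1 + 5 O$ ($l{\left(O \right)} = 1 + O \left(2 + 3\right) = 1 + O 5 = 1 + 5 O$)
$\left(209694 - 26540\right) \left(l{\left(199 \right)} + 96078\right) = \left(209694 - 26540\right) \left(\left(1 + 5 \cdot 199\right) + 96078\right) = 183154 \left(\left(1 + 995\right) + 96078\right) = 183154 \left(996 + 96078\right) = 183154 \cdot 97074 = 17779491396$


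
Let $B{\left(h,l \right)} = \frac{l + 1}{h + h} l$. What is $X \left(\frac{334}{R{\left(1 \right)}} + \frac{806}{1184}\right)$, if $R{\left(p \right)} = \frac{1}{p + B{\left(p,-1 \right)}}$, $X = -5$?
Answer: $- \frac{990655}{592} \approx -1673.4$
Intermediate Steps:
$B{\left(h,l \right)} = \frac{l \left(1 + l\right)}{2 h}$ ($B{\left(h,l \right)} = \frac{1 + l}{2 h} l = \frac{l \left(1 + l\right)}{2 h}$)
$R{\left(p \right)} = \frac{1}{p}$ ($R{\left(p \right)} = \frac{1}{p + \frac{1}{2} \left(-1\right) \frac{1}{p} \left(1 - 1\right)} = \frac{1}{p + \frac{1}{2} \left(-1\right) \frac{1}{p} 0} = \frac{1}{p + 0} = \frac{1}{p}$)
$X \left(\frac{334}{R{\left(1 \right)}} + \frac{806}{1184}\right) = - 5 \left(\frac{334}{1^{-1}} + \frac{806}{1184}\right) = - 5 \left(\frac{334}{1} + 806 \cdot \frac{1}{1184}\right) = - 5 \left(334 \cdot 1 + \frac{403}{592}\right) = - 5 \left(334 + \frac{403}{592}\right) = \left(-5\right) \frac{198131}{592} = - \frac{990655}{592}$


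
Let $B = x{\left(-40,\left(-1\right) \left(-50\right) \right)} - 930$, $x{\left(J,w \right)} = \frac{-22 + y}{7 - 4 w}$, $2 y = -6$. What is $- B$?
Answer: $\frac{179465}{193} \approx 929.87$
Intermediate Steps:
$y = -3$ ($y = \frac{1}{2} \left(-6\right) = -3$)
$x{\left(J,w \right)} = - \frac{25}{7 - 4 w}$ ($x{\left(J,w \right)} = \frac{-22 - 3}{7 - 4 w} = - \frac{25}{7 - 4 w}$)
$B = - \frac{179465}{193}$ ($B = \frac{25}{-7 + 4 \left(\left(-1\right) \left(-50\right)\right)} - 930 = \frac{25}{-7 + 4 \cdot 50} - 930 = \frac{25}{-7 + 200} - 930 = \frac{25}{193} - 930 = - \frac{179465}{193} \approx -929.87$)
$- B = \left(-1\right) \left(- \frac{179465}{193}\right) = \frac{179465}{193}$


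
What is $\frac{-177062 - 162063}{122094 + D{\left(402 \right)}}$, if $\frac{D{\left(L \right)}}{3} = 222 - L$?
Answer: $- \frac{339125}{121554} \approx -2.7899$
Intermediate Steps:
$D{\left(L \right)} = 666 - 3 L$ ($D{\left(L \right)} = 3 \left(222 - L\right) = 666 - 3 L$)
$\frac{-177062 - 162063}{122094 + D{\left(402 \right)}} = \frac{-177062 - 162063}{122094 + \left(666 - 1206\right)} = - \frac{339125}{122094 + \left(666 - 1206\right)} = - \frac{339125}{122094 - 540} = - \frac{339125}{121554}$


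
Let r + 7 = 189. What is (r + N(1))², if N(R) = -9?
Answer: 29929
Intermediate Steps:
r = 182 (r = -7 + 189 = 182)
(r + N(1))² = (182 - 9)² = 173² = 29929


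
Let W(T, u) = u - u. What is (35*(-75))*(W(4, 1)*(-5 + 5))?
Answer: 0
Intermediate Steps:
W(T, u) = 0
(35*(-75))*(W(4, 1)*(-5 + 5)) = (35*(-75))*(0*(-5 + 5)) = -0*0 = -2625*0 = 0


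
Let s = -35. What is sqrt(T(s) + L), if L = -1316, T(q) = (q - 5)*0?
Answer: 2*I*sqrt(329) ≈ 36.277*I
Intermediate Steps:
T(q) = 0 (T(q) = (-5 + q)*0 = 0)
sqrt(T(s) + L) = sqrt(0 - 1316) = sqrt(-1316) = 2*I*sqrt(329)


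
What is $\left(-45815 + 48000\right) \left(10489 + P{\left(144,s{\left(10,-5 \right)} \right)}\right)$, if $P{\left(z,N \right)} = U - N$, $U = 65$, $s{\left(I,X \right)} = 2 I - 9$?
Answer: $23036455$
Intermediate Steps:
$s{\left(I,X \right)} = -9 + 2 I$
$P{\left(z,N \right)} = 65 - N$
$\left(-45815 + 48000\right) \left(10489 + P{\left(144,s{\left(10,-5 \right)} \right)}\right) = \left(-45815 + 48000\right) \left(10489 + \left(65 - \left(-9 + 2 \cdot 10\right)\right)\right) = 2185 \left(10489 + \left(65 - \left(-9 + 20\right)\right)\right) = 2185 \left(10489 + \left(65 - 11\right)\right) = 2185 \left(10489 + 54\right) = 2185 \cdot 10543 = 23036455$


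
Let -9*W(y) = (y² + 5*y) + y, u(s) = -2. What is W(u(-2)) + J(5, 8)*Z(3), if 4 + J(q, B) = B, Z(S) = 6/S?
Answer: 80/9 ≈ 8.8889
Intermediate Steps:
J(q, B) = -4 + B
W(y) = -2*y/3 - y²/9 (W(y) = -((y² + 5*y) + y)/9 = -(y² + 6*y)/9 = -2*y/3 - y²/9)
W(u(-2)) + J(5, 8)*Z(3) = -⅑*(-2)*(6 - 2) + (-4 + 8)*(6/3) = -⅑*(-2)*4 + 4*(6*(⅓)) = 8/9 + 4*2 = 8/9 + 8 = 80/9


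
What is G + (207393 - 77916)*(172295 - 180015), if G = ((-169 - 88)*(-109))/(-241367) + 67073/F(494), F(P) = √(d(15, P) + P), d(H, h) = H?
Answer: -241261387483493/241367 + 67073*√509/509 ≈ -9.9956e+8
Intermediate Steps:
F(P) = √(15 + P)
G = -28013/241367 + 67073*√509/509 (G = ((-169 - 88)*(-109))/(-241367) + 67073/(√(15 + 494)) = -257*(-109)*(-1/241367) + 67073/(√509) = 28013*(-1/241367) + 67073*(√509/509) = -28013/241367 + 67073*√509/509 ≈ 2972.8)
G + (207393 - 77916)*(172295 - 180015) = (-28013/241367 + 67073*√509/509) + (207393 - 77916)*(172295 - 180015) = (-28013/241367 + 67073*√509/509) + 129477*(-7720) = (-28013/241367 + 67073*√509/509) - 999562440 = -241261387483493/241367 + 67073*√509/509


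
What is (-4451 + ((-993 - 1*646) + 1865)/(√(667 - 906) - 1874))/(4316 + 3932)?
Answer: -15632847389/28967924520 - 113*I*√239/14483962260 ≈ -0.53966 - 1.2061e-7*I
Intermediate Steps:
(-4451 + ((-993 - 1*646) + 1865)/(√(667 - 906) - 1874))/(4316 + 3932) = (-4451 + ((-993 - 646) + 1865)/(√(-239) - 1874))/8248 = (-4451 + (-1639 + 1865)/(I*√239 - 1874))*(1/8248) = (-4451 + 226/(-1874 + I*√239))*(1/8248) = -4451/8248 + 113/(4124*(-1874 + I*√239))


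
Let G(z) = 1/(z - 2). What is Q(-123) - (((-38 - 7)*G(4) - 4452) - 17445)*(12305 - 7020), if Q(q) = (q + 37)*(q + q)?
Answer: 231731427/2 ≈ 1.1587e+8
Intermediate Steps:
G(z) = 1/(-2 + z)
Q(q) = 2*q*(37 + q) (Q(q) = (37 + q)*(2*q) = 2*q*(37 + q))
Q(-123) - (((-38 - 7)*G(4) - 4452) - 17445)*(12305 - 7020) = 2*(-123)*(37 - 123) - (((-38 - 7)/(-2 + 4) - 4452) - 17445)*(12305 - 7020) = 2*(-123)*(-86) - ((-45/2 - 4452) - 17445)*5285 = 21156 - ((-45*½ - 4452) - 17445)*5285 = 21156 - ((-45/2 - 4452) - 17445)*5285 = 21156 - (-8949/2 - 17445)*5285 = 21156 - (-43839)*5285/2 = 21156 - 1*(-231689115/2) = 21156 + 231689115/2 = 231731427/2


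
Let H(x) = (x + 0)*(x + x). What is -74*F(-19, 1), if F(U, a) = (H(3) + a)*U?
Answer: 26714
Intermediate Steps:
H(x) = 2*x² (H(x) = x*(2*x) = 2*x²)
F(U, a) = U*(18 + a) (F(U, a) = (2*3² + a)*U = (2*9 + a)*U = (18 + a)*U = U*(18 + a))
-74*F(-19, 1) = -(-1406)*(18 + 1) = -(-1406)*19 = -74*(-361) = 26714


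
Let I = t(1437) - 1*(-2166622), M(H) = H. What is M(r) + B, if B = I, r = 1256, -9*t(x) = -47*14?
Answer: 19511560/9 ≈ 2.1680e+6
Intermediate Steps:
t(x) = 658/9 (t(x) = -(-47)*14/9 = -1/9*(-658) = 658/9)
I = 19500256/9 (I = 658/9 - 1*(-2166622) = 658/9 + 2166622 = 19500256/9 ≈ 2.1667e+6)
B = 19500256/9 ≈ 2.1667e+6
M(r) + B = 1256 + 19500256/9 = 19511560/9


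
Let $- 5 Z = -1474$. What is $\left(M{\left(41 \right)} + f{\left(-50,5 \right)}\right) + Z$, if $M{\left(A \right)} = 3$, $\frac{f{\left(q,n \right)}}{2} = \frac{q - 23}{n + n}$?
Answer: $\frac{1416}{5} \approx 283.2$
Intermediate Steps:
$f{\left(q,n \right)} = \frac{-23 + q}{n}$ ($f{\left(q,n \right)} = 2 \frac{q - 23}{n + n} = 2 \frac{-23 + q}{2 n} = \frac{-23 + q}{n}$)
$Z = \frac{1474}{5}$ ($Z = \left(- \frac{1}{5}\right) \left(-1474\right) = \frac{1474}{5} \approx 294.8$)
$\left(M{\left(41 \right)} + f{\left(-50,5 \right)}\right) + Z = \left(3 + \frac{-23 - 50}{5}\right) + \frac{1474}{5} = \left(3 + \frac{1}{5} \left(-73\right)\right) + \frac{1474}{5} = \left(3 - \frac{73}{5}\right) + \frac{1474}{5} = - \frac{58}{5} + \frac{1474}{5} = \frac{1416}{5}$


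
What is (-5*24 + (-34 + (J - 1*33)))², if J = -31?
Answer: 47524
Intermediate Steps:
(-5*24 + (-34 + (J - 1*33)))² = (-5*24 + (-34 + (-31 - 1*33)))² = (-1*120 + (-34 + (-31 - 33)))² = (-120 + (-34 - 64))² = (-120 - 98)² = (-218)² = 47524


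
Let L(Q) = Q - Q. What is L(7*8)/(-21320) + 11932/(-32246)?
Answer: -5966/16123 ≈ -0.37003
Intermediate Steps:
L(Q) = 0
L(7*8)/(-21320) + 11932/(-32246) = 0/(-21320) + 11932/(-32246) = 0*(-1/21320) + 11932*(-1/32246) = 0 - 5966/16123 = -5966/16123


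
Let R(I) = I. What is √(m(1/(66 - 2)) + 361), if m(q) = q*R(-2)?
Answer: √23102/8 ≈ 18.999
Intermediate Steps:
m(q) = -2*q (m(q) = q*(-2) = -2*q)
√(m(1/(66 - 2)) + 361) = √(-2/(66 - 2) + 361) = √(-2/64 + 361) = √(-2*1/64 + 361) = √(-1/32 + 361) = √(11551/32) = √23102/8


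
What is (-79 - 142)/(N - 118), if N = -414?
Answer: 221/532 ≈ 0.41541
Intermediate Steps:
(-79 - 142)/(N - 118) = (-79 - 142)/(-414 - 118) = -221/(-532) = -221*(-1/532) = 221/532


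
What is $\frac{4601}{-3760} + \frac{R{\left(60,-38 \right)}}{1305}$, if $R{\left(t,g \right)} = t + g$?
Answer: $- \frac{1184317}{981360} \approx -1.2068$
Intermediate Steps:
$R{\left(t,g \right)} = g + t$
$\frac{4601}{-3760} + \frac{R{\left(60,-38 \right)}}{1305} = \frac{4601}{-3760} + \frac{-38 + 60}{1305} = 4601 \left(- \frac{1}{3760}\right) + 22 \cdot \frac{1}{1305} = - \frac{4601}{3760} + \frac{22}{1305} = - \frac{1184317}{981360}$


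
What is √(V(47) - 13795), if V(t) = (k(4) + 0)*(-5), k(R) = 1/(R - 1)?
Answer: I*√124170/3 ≈ 117.46*I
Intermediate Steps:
k(R) = 1/(-1 + R)
V(t) = -5/3 (V(t) = (1/(-1 + 4) + 0)*(-5) = (1/3 + 0)*(-5) = (⅓ + 0)*(-5) = (⅓)*(-5) = -5/3)
√(V(47) - 13795) = √(-5/3 - 13795) = √(-41390/3) = I*√124170/3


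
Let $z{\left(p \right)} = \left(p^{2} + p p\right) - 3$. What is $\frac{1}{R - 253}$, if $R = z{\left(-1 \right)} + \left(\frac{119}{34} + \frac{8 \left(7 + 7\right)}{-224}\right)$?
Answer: $- \frac{1}{251} \approx -0.0039841$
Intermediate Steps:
$z{\left(p \right)} = -3 + 2 p^{2}$ ($z{\left(p \right)} = \left(p^{2} + p^{2}\right) - 3 = 2 p^{2} - 3 = -3 + 2 p^{2}$)
$R = 2$ ($R = \left(-3 + 2 \left(-1\right)^{2}\right) + \left(\frac{119}{34} + \frac{8 \left(7 + 7\right)}{-224}\right) = \left(-3 + 2 \cdot 1\right) + \left(119 \cdot \frac{1}{34} + 8 \cdot 14 \left(- \frac{1}{224}\right)\right) = \left(-3 + 2\right) + \left(\frac{7}{2} + 112 \left(- \frac{1}{224}\right)\right) = -1 + \left(\frac{7}{2} - \frac{1}{2}\right) = -1 + 3 = 2$)
$\frac{1}{R - 253} = \frac{1}{2 - 253} = \frac{1}{-251} = - \frac{1}{251}$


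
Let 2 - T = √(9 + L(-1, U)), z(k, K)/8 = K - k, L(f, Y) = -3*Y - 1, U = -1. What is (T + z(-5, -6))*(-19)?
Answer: 114 + 19*√11 ≈ 177.02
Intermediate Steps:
L(f, Y) = -1 - 3*Y
z(k, K) = -8*k + 8*K (z(k, K) = 8*(K - k) = -8*k + 8*K)
T = 2 - √11 (T = 2 - √(9 + (-1 - 3*(-1))) = 2 - √(9 + (-1 + 3)) = 2 - √(9 + 2) = 2 - √11 ≈ -1.3166)
(T + z(-5, -6))*(-19) = ((2 - √11) + (-8*(-5) + 8*(-6)))*(-19) = ((2 - √11) + (40 - 48))*(-19) = ((2 - √11) - 8)*(-19) = (-6 - √11)*(-19) = 114 + 19*√11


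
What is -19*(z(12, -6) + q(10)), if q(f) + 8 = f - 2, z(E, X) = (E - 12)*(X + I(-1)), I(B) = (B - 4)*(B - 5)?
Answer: 0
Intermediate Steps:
I(B) = (-5 + B)*(-4 + B) (I(B) = (-4 + B)*(-5 + B) = (-5 + B)*(-4 + B))
z(E, X) = (-12 + E)*(30 + X) (z(E, X) = (E - 12)*(X + (20 + (-1)**2 - 9*(-1))) = (-12 + E)*(X + (20 + 1 + 9)) = (-12 + E)*(X + 30) = (-12 + E)*(30 + X))
q(f) = -10 + f (q(f) = -8 + (f - 2) = -8 + (-2 + f) = -10 + f)
-19*(z(12, -6) + q(10)) = -19*((-360 - 12*(-6) + 30*12 + 12*(-6)) + (-10 + 10)) = -19*((-360 + 72 + 360 - 72) + 0) = -19*(0 + 0) = -19*0 = 0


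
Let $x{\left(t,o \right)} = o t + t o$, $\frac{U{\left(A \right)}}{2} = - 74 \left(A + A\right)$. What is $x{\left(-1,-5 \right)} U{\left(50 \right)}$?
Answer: $-148000$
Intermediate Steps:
$U{\left(A \right)} = - 296 A$ ($U{\left(A \right)} = 2 \left(- 74 \left(A + A\right)\right) = 2 \left(- 74 \cdot 2 A\right) = 2 \left(- 148 A\right) = - 296 A$)
$x{\left(t,o \right)} = 2 o t$ ($x{\left(t,o \right)} = o t + o t = 2 o t$)
$x{\left(-1,-5 \right)} U{\left(50 \right)} = 2 \left(-5\right) \left(-1\right) \left(\left(-296\right) 50\right) = 10 \left(-14800\right) = -148000$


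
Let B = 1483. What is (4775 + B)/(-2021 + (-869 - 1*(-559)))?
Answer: -298/111 ≈ -2.6847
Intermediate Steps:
(4775 + B)/(-2021 + (-869 - 1*(-559))) = (4775 + 1483)/(-2021 + (-869 - 1*(-559))) = 6258/(-2021 + (-869 + 559)) = 6258/(-2021 - 310) = 6258/(-2331) = 6258*(-1/2331) = -298/111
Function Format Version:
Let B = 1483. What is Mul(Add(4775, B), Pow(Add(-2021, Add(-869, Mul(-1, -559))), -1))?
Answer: Rational(-298, 111) ≈ -2.6847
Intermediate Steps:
Mul(Add(4775, B), Pow(Add(-2021, Add(-869, Mul(-1, -559))), -1)) = Mul(Add(4775, 1483), Pow(Add(-2021, Add(-869, Mul(-1, -559))), -1)) = Mul(6258, Pow(Add(-2021, Add(-869, 559)), -1)) = Mul(6258, Pow(Add(-2021, -310), -1)) = Mul(6258, Pow(-2331, -1)) = Mul(6258, Rational(-1, 2331)) = Rational(-298, 111)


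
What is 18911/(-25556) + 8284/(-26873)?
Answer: -719901207/686766388 ≈ -1.0482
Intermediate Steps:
18911/(-25556) + 8284/(-26873) = 18911*(-1/25556) + 8284*(-1/26873) = -18911/25556 - 8284/26873 = -719901207/686766388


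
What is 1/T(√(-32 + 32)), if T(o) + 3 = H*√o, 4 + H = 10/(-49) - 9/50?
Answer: -⅓ ≈ -0.33333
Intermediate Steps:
H = -10741/2450 (H = -4 + (10/(-49) - 9/50) = -4 + (10*(-1/49) - 9*1/50) = -4 + (-10/49 - 9/50) = -4 - 941/2450 = -10741/2450 ≈ -4.3841)
T(o) = -3 - 10741*√o/2450
1/T(√(-32 + 32)) = 1/(-3 - 10741*(-32 + 32)^(¼)/2450) = 1/(-3 - 10741*√(√0)/2450) = 1/(-3 - 10741*√0/2450) = 1/(-3 - 10741/2450*0) = 1/(-3 + 0) = 1/(-3) = -⅓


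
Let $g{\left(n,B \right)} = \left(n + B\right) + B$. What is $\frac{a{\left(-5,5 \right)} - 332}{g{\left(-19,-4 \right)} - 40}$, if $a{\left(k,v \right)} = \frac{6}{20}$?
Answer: $\frac{3317}{670} \approx 4.9507$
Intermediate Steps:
$g{\left(n,B \right)} = n + 2 B$ ($g{\left(n,B \right)} = \left(B + n\right) + B = n + 2 B$)
$a{\left(k,v \right)} = \frac{3}{10}$ ($a{\left(k,v \right)} = 6 \cdot \frac{1}{20} = \frac{3}{10}$)
$\frac{a{\left(-5,5 \right)} - 332}{g{\left(-19,-4 \right)} - 40} = \frac{\frac{3}{10} - 332}{\left(-19 + 2 \left(-4\right)\right) - 40} = - \frac{3317}{10 \left(\left(-19 - 8\right) - 40\right)} = - \frac{3317}{10 \left(-27 - 40\right)} = - \frac{3317}{10 \left(-67\right)} = \left(- \frac{3317}{10}\right) \left(- \frac{1}{67}\right) = \frac{3317}{670}$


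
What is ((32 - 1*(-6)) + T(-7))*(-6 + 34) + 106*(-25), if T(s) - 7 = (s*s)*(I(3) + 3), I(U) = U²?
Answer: 15074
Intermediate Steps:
T(s) = 7 + 12*s² (T(s) = 7 + (s*s)*(3² + 3) = 7 + s²*(9 + 3) = 7 + s²*12 = 7 + 12*s²)
((32 - 1*(-6)) + T(-7))*(-6 + 34) + 106*(-25) = ((32 - 1*(-6)) + (7 + 12*(-7)²))*(-6 + 34) + 106*(-25) = ((32 + 6) + (7 + 12*49))*28 - 2650 = (38 + (7 + 588))*28 - 2650 = (38 + 595)*28 - 2650 = 633*28 - 2650 = 17724 - 2650 = 15074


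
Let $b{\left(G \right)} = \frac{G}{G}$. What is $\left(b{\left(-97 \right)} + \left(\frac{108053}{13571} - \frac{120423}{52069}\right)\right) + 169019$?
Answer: $\frac{119438323950104}{706628399} \approx 1.6903 \cdot 10^{5}$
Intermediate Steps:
$b{\left(G \right)} = 1$
$\left(b{\left(-97 \right)} + \left(\frac{108053}{13571} - \frac{120423}{52069}\right)\right) + 169019 = \left(1 + \left(\frac{108053}{13571} - \frac{120423}{52069}\right)\right) + 169019 = \left(1 + \frac{3991951124}{706628399}\right) + 169019 = \frac{4698579523}{706628399} + 169019 = \frac{119438323950104}{706628399}$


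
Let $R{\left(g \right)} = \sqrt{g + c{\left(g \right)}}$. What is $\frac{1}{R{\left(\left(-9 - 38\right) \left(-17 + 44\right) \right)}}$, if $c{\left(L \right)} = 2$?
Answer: $- \frac{i \sqrt{1267}}{1267} \approx - 0.028094 i$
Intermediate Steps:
$R{\left(g \right)} = \sqrt{2 + g}$ ($R{\left(g \right)} = \sqrt{g + 2} = \sqrt{2 + g}$)
$\frac{1}{R{\left(\left(-9 - 38\right) \left(-17 + 44\right) \right)}} = \frac{1}{\sqrt{2 + \left(-9 - 38\right) \left(-17 + 44\right)}} = \frac{1}{\sqrt{2 - 1269}} = \frac{1}{\sqrt{-1267}} = \frac{1}{i \sqrt{1267}} = - \frac{i \sqrt{1267}}{1267}$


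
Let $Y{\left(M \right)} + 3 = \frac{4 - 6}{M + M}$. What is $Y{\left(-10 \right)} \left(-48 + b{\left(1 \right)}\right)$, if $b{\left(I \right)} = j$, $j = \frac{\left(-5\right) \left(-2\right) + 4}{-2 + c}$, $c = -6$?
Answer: $\frac{5771}{40} \approx 144.27$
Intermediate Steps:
$j = - \frac{7}{4}$ ($j = \frac{\left(-5\right) \left(-2\right) + 4}{-2 - 6} = \frac{10 + 4}{-8} = 14 \left(- \frac{1}{8}\right) = - \frac{7}{4} \approx -1.75$)
$b{\left(I \right)} = - \frac{7}{4}$
$Y{\left(M \right)} = -3 - \frac{1}{M}$ ($Y{\left(M \right)} = -3 + \frac{4 - 6}{M + M} = -3 - \frac{2}{2 M} = -3 - 2 \frac{1}{2 M} = -3 - \frac{1}{M}$)
$Y{\left(-10 \right)} \left(-48 + b{\left(1 \right)}\right) = \left(-3 - \frac{1}{-10}\right) \left(-48 - \frac{7}{4}\right) = \left(-3 - - \frac{1}{10}\right) \left(- \frac{199}{4}\right) = \left(-3 + \frac{1}{10}\right) \left(- \frac{199}{4}\right) = \left(- \frac{29}{10}\right) \left(- \frac{199}{4}\right) = \frac{5771}{40}$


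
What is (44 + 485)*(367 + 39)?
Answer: 214774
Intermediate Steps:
(44 + 485)*(367 + 39) = 529*406 = 214774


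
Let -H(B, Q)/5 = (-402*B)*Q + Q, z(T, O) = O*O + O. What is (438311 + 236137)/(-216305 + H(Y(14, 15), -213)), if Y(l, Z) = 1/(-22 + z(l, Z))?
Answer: -73514832/23675225 ≈ -3.1051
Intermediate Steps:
z(T, O) = O + O² (z(T, O) = O² + O = O + O²)
Y(l, Z) = 1/(-22 + Z*(1 + Z))
H(B, Q) = -5*Q + 2010*B*Q (H(B, Q) = -5*((-402*B)*Q + Q) = -5*(-402*B*Q + Q) = -5*(Q - 402*B*Q) = -5*Q + 2010*B*Q)
(438311 + 236137)/(-216305 + H(Y(14, 15), -213)) = (438311 + 236137)/(-216305 + 5*(-213)*(-1 + 402/(-22 + 15*(1 + 15)))) = 674448/(-216305 + 5*(-213)*(-1 + 402/(-22 + 15*16))) = 674448/(-216305 + 5*(-213)*(-1 + 402/(-22 + 240))) = 674448/(-216305 + 5*(-213)*(-1 + 402/218)) = 674448/(-216305 + 5*(-213)*(-1 + 402*(1/218))) = 674448/(-216305 + 5*(-213)*(-1 + 201/109)) = 674448/(-216305 + 5*(-213)*(92/109)) = 674448/(-216305 - 97980/109) = 674448/(-23675225/109) = 674448*(-109/23675225) = -73514832/23675225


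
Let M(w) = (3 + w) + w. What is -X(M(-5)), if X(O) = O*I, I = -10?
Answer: -70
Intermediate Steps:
M(w) = 3 + 2*w
X(O) = -10*O (X(O) = O*(-10) = -10*O)
-X(M(-5)) = -(-10)*(3 + 2*(-5)) = -(-10)*(3 - 10) = -(-10)*(-7) = -1*70 = -70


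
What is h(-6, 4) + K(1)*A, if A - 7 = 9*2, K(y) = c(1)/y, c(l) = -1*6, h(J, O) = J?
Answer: -156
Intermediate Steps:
c(l) = -6
K(y) = -6/y
A = 25 (A = 7 + 9*2 = 7 + 18 = 25)
h(-6, 4) + K(1)*A = -6 - 6/1*25 = -6 - 6*1*25 = -6 - 6*25 = -6 - 150 = -156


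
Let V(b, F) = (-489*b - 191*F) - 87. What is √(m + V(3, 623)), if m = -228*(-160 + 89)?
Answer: I*√104359 ≈ 323.05*I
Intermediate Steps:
V(b, F) = -87 - 489*b - 191*F
m = 16188 (m = -228*(-71) = 16188)
√(m + V(3, 623)) = √(16188 + (-87 - 489*3 - 191*623)) = √(16188 + (-87 - 1467 - 118993)) = √(16188 - 120547) = √(-104359) = I*√104359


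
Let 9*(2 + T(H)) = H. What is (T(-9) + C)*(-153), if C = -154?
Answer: 24021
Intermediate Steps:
T(H) = -2 + H/9
(T(-9) + C)*(-153) = ((-2 + (⅑)*(-9)) - 154)*(-153) = ((-2 - 1) - 154)*(-153) = (-3 - 154)*(-153) = -157*(-153) = 24021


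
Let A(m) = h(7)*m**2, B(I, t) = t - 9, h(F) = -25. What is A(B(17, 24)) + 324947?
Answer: 319322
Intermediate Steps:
B(I, t) = -9 + t
A(m) = -25*m**2
A(B(17, 24)) + 324947 = -25*(-9 + 24)**2 + 324947 = -25*15**2 + 324947 = -25*225 + 324947 = -5625 + 324947 = 319322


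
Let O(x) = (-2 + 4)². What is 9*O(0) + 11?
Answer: 47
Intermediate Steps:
O(x) = 4 (O(x) = 2² = 4)
9*O(0) + 11 = 9*4 + 11 = 36 + 11 = 47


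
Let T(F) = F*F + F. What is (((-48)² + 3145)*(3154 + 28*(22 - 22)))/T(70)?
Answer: 8593073/2485 ≈ 3458.0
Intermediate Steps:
T(F) = F + F² (T(F) = F² + F = F + F²)
(((-48)² + 3145)*(3154 + 28*(22 - 22)))/T(70) = (((-48)² + 3145)*(3154 + 28*(22 - 22)))/((70*(1 + 70))) = ((2304 + 3145)*(3154 + 28*0))/((70*71)) = (5449*(3154 + 0))/4970 = (5449*3154)*(1/4970) = 17186146*(1/4970) = 8593073/2485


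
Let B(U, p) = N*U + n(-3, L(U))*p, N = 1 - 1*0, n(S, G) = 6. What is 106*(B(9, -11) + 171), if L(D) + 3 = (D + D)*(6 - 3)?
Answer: 12084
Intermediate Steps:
L(D) = -3 + 6*D (L(D) = -3 + (D + D)*(6 - 3) = -3 + (2*D)*3 = -3 + 6*D)
N = 1 (N = 1 + 0 = 1)
B(U, p) = U + 6*p (B(U, p) = 1*U + 6*p = U + 6*p)
106*(B(9, -11) + 171) = 106*((9 + 6*(-11)) + 171) = 106*((9 - 66) + 171) = 106*(-57 + 171) = 106*114 = 12084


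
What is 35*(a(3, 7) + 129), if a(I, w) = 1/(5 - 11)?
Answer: 27055/6 ≈ 4509.2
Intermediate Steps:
a(I, w) = -⅙ (a(I, w) = 1/(-6) = -⅙)
35*(a(3, 7) + 129) = 35*(-⅙ + 129) = 35*(773/6) = 27055/6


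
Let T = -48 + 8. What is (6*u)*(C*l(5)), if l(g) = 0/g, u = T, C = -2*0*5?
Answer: 0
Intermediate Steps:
C = 0 (C = 0*5 = 0)
T = -40
u = -40
l(g) = 0
(6*u)*(C*l(5)) = (6*(-40))*(0*0) = -240*0 = 0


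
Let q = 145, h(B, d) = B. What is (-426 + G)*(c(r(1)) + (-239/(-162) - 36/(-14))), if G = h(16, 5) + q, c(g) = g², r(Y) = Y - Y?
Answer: -1216085/1134 ≈ -1072.4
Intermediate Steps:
r(Y) = 0
G = 161 (G = 16 + 145 = 161)
(-426 + G)*(c(r(1)) + (-239/(-162) - 36/(-14))) = (-426 + 161)*(0² + (-239/(-162) - 36/(-14))) = -265*(0 + (-239*(-1/162) - 36*(-1/14))) = -265*(0 + (239/162 + 18/7)) = -265*(0 + 4589/1134) = -265*4589/1134 = -1216085/1134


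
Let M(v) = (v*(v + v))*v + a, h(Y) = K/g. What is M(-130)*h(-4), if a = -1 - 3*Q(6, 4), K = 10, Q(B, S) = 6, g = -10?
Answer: 4394019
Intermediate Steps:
a = -19 (a = -1 - 3*6 = -1 - 18 = -19)
h(Y) = -1 (h(Y) = 10/(-10) = 10*(-1/10) = -1)
M(v) = -19 + 2*v**3 (M(v) = (v*(v + v))*v - 19 = (v*(2*v))*v - 19 = (2*v**2)*v - 19 = 2*v**3 - 19 = -19 + 2*v**3)
M(-130)*h(-4) = (-19 + 2*(-130)**3)*(-1) = (-19 + 2*(-2197000))*(-1) = (-19 - 4394000)*(-1) = -4394019*(-1) = 4394019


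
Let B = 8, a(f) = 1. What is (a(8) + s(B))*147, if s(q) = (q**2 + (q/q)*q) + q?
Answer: 11907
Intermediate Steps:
s(q) = q**2 + 2*q (s(q) = (q**2 + 1*q) + q = (q**2 + q) + q = (q + q**2) + q = q**2 + 2*q)
(a(8) + s(B))*147 = (1 + 8*(2 + 8))*147 = (1 + 8*10)*147 = (1 + 80)*147 = 81*147 = 11907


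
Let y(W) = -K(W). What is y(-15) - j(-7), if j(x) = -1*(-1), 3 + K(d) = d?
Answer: 17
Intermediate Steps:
K(d) = -3 + d
y(W) = 3 - W (y(W) = -(-3 + W) = 3 - W)
j(x) = 1
y(-15) - j(-7) = (3 - 1*(-15)) - 1*1 = (3 + 15) - 1 = 18 - 1 = 17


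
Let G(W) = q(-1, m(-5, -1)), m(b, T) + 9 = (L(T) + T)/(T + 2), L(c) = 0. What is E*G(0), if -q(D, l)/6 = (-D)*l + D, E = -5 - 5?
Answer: -660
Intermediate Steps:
E = -10
m(b, T) = -9 + T/(2 + T) (m(b, T) = -9 + (0 + T)/(T + 2) = -9 + T/(2 + T))
q(D, l) = -6*D + 6*D*l (q(D, l) = -6*((-D)*l + D) = -6*(-D*l + D) = -6*(D - D*l) = -6*D + 6*D*l)
G(W) = 66 (G(W) = 6*(-1)*(-1 + 2*(-9 - 4*(-1))/(2 - 1)) = 6*(-1)*(-1 + 2*(-9 + 4)/1) = 6*(-1)*(-1 + 2*1*(-5)) = 6*(-1)*(-1 - 10) = 6*(-1)*(-11) = 66)
E*G(0) = -10*66 = -660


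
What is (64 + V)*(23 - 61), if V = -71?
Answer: 266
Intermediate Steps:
(64 + V)*(23 - 61) = (64 - 71)*(23 - 61) = -7*(-38) = 266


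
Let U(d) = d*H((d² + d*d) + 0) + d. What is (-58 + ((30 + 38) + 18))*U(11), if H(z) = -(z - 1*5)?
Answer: -72688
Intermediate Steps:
H(z) = 5 - z (H(z) = -(z - 5) = -(-5 + z) = 5 - z)
U(d) = d + d*(5 - 2*d²) (U(d) = d*(5 - ((d² + d*d) + 0)) + d = d*(5 - ((d² + d²) + 0)) + d = d*(5 - (2*d² + 0)) + d = d*(5 - 2*d²) + d = d + d*(5 - 2*d²))
(-58 + ((30 + 38) + 18))*U(11) = (-58 + ((30 + 38) + 18))*(2*11*(3 - 1*11²)) = (-58 + (68 + 18))*(2*11*(3 - 1*121)) = (-58 + 86)*(2*11*(3 - 121)) = 28*(2*11*(-118)) = 28*(-2596) = -72688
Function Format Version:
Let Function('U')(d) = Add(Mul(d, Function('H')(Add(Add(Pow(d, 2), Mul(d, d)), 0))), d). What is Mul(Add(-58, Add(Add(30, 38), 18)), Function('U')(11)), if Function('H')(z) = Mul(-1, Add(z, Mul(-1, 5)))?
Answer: -72688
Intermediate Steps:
Function('H')(z) = Add(5, Mul(-1, z)) (Function('H')(z) = Mul(-1, Add(z, -5)) = Mul(-1, Add(-5, z)) = Add(5, Mul(-1, z)))
Function('U')(d) = Add(d, Mul(d, Add(5, Mul(-2, Pow(d, 2))))) (Function('U')(d) = Add(Mul(d, Add(5, Mul(-1, Add(Add(Pow(d, 2), Mul(d, d)), 0)))), d) = Add(Mul(d, Add(5, Mul(-1, Add(Add(Pow(d, 2), Pow(d, 2)), 0)))), d) = Add(Mul(d, Add(5, Mul(-1, Add(Mul(2, Pow(d, 2)), 0)))), d) = Add(Mul(d, Add(5, Mul(-1, Mul(2, Pow(d, 2))))), d) = Add(Mul(d, Add(5, Mul(-2, Pow(d, 2)))), d) = Add(d, Mul(d, Add(5, Mul(-2, Pow(d, 2))))))
Mul(Add(-58, Add(Add(30, 38), 18)), Function('U')(11)) = Mul(Add(-58, Add(Add(30, 38), 18)), Mul(2, 11, Add(3, Mul(-1, Pow(11, 2))))) = Mul(Add(-58, Add(68, 18)), Mul(2, 11, Add(3, Mul(-1, 121)))) = Mul(Add(-58, 86), Mul(2, 11, Add(3, -121))) = Mul(28, Mul(2, 11, -118)) = Mul(28, -2596) = -72688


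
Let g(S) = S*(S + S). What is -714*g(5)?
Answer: -35700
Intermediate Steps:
g(S) = 2*S² (g(S) = S*(2*S) = 2*S²)
-714*g(5) = -1428*5² = -1428*25 = -714*50 = -35700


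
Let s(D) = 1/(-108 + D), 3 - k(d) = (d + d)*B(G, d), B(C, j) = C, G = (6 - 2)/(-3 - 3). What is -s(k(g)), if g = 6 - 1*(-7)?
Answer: 3/263 ≈ 0.011407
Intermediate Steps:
g = 13 (g = 6 + 7 = 13)
G = -2/3 (G = 4/(-6) = 4*(-1/6) = -2/3 ≈ -0.66667)
k(d) = 3 + 4*d/3 (k(d) = 3 - (d + d)*(-2)/3 = 3 - 2*d*(-2)/3 = 3 - (-4)*d/3 = 3 + 4*d/3)
-s(k(g)) = -1/(-108 + (3 + (4/3)*13)) = -1/(-108 + (3 + 52/3)) = -1/(-108 + 61/3) = -1/(-263/3) = -1*(-3/263) = 3/263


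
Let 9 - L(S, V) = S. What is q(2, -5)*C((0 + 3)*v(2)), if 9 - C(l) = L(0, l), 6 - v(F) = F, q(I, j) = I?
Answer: 0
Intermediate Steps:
L(S, V) = 9 - S
v(F) = 6 - F
C(l) = 0 (C(l) = 9 - (9 - 1*0) = 9 - (9 + 0) = 9 - 1*9 = 9 - 9 = 0)
q(2, -5)*C((0 + 3)*v(2)) = 2*0 = 0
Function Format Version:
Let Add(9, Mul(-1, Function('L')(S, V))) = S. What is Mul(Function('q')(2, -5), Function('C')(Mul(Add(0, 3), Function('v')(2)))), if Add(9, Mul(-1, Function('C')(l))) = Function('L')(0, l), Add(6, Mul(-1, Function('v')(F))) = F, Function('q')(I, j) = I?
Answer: 0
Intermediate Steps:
Function('L')(S, V) = Add(9, Mul(-1, S))
Function('v')(F) = Add(6, Mul(-1, F))
Function('C')(l) = 0 (Function('C')(l) = Add(9, Mul(-1, Add(9, Mul(-1, 0)))) = Add(9, Mul(-1, Add(9, 0))) = Add(9, Mul(-1, 9)) = Add(9, -9) = 0)
Mul(Function('q')(2, -5), Function('C')(Mul(Add(0, 3), Function('v')(2)))) = Mul(2, 0) = 0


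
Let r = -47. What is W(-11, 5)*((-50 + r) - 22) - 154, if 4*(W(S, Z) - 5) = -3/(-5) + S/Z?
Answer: -3507/5 ≈ -701.40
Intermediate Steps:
W(S, Z) = 103/20 + S/(4*Z) (W(S, Z) = 5 + (-3/(-5) + S/Z)/4 = 5 + (-3*(-1/5) + S/Z)/4 = 5 + (3/5 + S/Z)/4 = 5 + (3/20 + S/(4*Z)) = 103/20 + S/(4*Z))
W(-11, 5)*((-50 + r) - 22) - 154 = (103/20 + (1/4)*(-11)/5)*((-50 - 47) - 22) - 154 = (103/20 + (1/4)*(-11)*(1/5))*(-97 - 22) - 154 = (103/20 - 11/20)*(-119) - 154 = (23/5)*(-119) - 154 = -2737/5 - 154 = -3507/5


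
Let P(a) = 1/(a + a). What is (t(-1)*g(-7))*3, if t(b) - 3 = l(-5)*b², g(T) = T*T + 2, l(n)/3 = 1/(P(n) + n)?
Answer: 369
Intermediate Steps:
P(a) = 1/(2*a)
l(n) = 3/(n + 1/(2*n)) (l(n) = 3/(1/(2*n) + n) = 3/(n + 1/(2*n)))
g(T) = 2 + T² (g(T) = T² + 2 = 2 + T²)
t(b) = 3 - 10*b²/17 (t(b) = 3 + (6*(-5)/(1 + 2*(-5)²))*b² = 3 + (6*(-5)/(1 + 2*25))*b² = 3 + (6*(-5)/(1 + 50))*b² = 3 + (6*(-5)/51)*b² = 3 + (6*(-5)*(1/51))*b² = 3 - 10*b²/17)
(t(-1)*g(-7))*3 = ((3 - 10/17*(-1)²)*(2 + (-7)²))*3 = ((3 - 10/17*1)*(2 + 49))*3 = ((3 - 10/17)*51)*3 = ((41/17)*51)*3 = 123*3 = 369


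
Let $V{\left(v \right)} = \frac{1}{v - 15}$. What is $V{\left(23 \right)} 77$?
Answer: $\frac{77}{8} \approx 9.625$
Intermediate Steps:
$V{\left(v \right)} = \frac{1}{-15 + v}$
$V{\left(23 \right)} 77 = \frac{1}{-15 + 23} \cdot 77 = \frac{1}{8} \cdot 77 = \frac{77}{8}$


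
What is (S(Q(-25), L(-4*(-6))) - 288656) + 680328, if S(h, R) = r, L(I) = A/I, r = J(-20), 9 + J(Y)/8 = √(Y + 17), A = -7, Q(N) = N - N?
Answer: 391600 + 8*I*√3 ≈ 3.916e+5 + 13.856*I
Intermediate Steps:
Q(N) = 0
J(Y) = -72 + 8*√(17 + Y) (J(Y) = -72 + 8*√(Y + 17) = -72 + 8*√(17 + Y))
r = -72 + 8*I*√3 (r = -72 + 8*√(17 - 20) = -72 + 8*√(-3) = -72 + 8*(I*√3) = -72 + 8*I*√3 ≈ -72.0 + 13.856*I)
L(I) = -7/I
S(h, R) = -72 + 8*I*√3
(S(Q(-25), L(-4*(-6))) - 288656) + 680328 = ((-72 + 8*I*√3) - 288656) + 680328 = (-288728 + 8*I*√3) + 680328 = 391600 + 8*I*√3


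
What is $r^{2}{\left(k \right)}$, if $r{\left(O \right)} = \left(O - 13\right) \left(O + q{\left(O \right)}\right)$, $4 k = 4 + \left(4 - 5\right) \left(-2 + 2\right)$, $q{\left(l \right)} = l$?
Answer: $576$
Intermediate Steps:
$k = 1$ ($k = \frac{4 + \left(4 - 5\right) \left(-2 + 2\right)}{4} = \frac{4 - 0}{4} = \frac{4 + 0}{4} = \frac{1}{4} \cdot 4 = 1$)
$r{\left(O \right)} = 2 O \left(-13 + O\right)$ ($r{\left(O \right)} = \left(O - 13\right) \left(O + O\right) = \left(-13 + O\right) 2 O = 2 O \left(-13 + O\right)$)
$r^{2}{\left(k \right)} = \left(2 \cdot 1 \left(-13 + 1\right)\right)^{2} = \left(2 \cdot 1 \left(-12\right)\right)^{2} = \left(-24\right)^{2} = 576$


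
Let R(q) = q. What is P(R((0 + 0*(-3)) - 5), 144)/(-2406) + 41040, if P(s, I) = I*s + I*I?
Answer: 16453704/401 ≈ 41032.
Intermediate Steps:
P(s, I) = I**2 + I*s (P(s, I) = I*s + I**2 = I**2 + I*s)
P(R((0 + 0*(-3)) - 5), 144)/(-2406) + 41040 = (144*(144 + ((0 + 0*(-3)) - 5)))/(-2406) + 41040 = (144*(144 + ((0 + 0) - 5)))*(-1/2406) + 41040 = (144*(144 + (0 - 5)))*(-1/2406) + 41040 = (144*(144 - 5))*(-1/2406) + 41040 = (144*139)*(-1/2406) + 41040 = 20016*(-1/2406) + 41040 = -3336/401 + 41040 = 16453704/401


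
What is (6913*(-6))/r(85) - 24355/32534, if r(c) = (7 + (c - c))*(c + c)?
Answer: -689213851/19357730 ≈ -35.604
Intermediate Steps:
r(c) = 14*c (r(c) = (7 + 0)*(2*c) = 7*(2*c) = 14*c)
(6913*(-6))/r(85) - 24355/32534 = (6913*(-6))/((14*85)) - 24355/32534 = -41478/1190 - 24355*1/32534 = -41478*1/1190 - 24355/32534 = -20739/595 - 24355/32534 = -689213851/19357730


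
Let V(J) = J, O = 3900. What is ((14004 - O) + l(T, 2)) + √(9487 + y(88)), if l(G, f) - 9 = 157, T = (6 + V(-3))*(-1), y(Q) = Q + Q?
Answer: 10270 + √9663 ≈ 10368.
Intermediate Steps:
y(Q) = 2*Q
T = -3 (T = (6 - 3)*(-1) = 3*(-1) = -3)
l(G, f) = 166 (l(G, f) = 9 + 157 = 166)
((14004 - O) + l(T, 2)) + √(9487 + y(88)) = ((14004 - 1*3900) + 166) + √(9487 + 2*88) = ((14004 - 3900) + 166) + √(9487 + 176) = (10104 + 166) + √9663 = 10270 + √9663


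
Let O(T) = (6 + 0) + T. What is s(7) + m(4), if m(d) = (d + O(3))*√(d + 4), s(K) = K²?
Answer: 49 + 26*√2 ≈ 85.770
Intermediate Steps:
O(T) = 6 + T
m(d) = √(4 + d)*(9 + d) (m(d) = (d + (6 + 3))*√(d + 4) = (d + 9)*√(4 + d) = (9 + d)*√(4 + d) = √(4 + d)*(9 + d))
s(7) + m(4) = 7² + √(4 + 4)*(9 + 4) = 49 + √8*13 = 49 + (2*√2)*13 = 49 + 26*√2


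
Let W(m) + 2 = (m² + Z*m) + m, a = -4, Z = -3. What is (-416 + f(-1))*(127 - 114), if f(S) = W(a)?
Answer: -5122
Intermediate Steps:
W(m) = -2 + m² - 2*m (W(m) = -2 + ((m² - 3*m) + m) = -2 + (m² - 2*m) = -2 + m² - 2*m)
f(S) = 22 (f(S) = -2 + (-4)² - 2*(-4) = -2 + 16 + 8 = 22)
(-416 + f(-1))*(127 - 114) = (-416 + 22)*(127 - 114) = -394*13 = -5122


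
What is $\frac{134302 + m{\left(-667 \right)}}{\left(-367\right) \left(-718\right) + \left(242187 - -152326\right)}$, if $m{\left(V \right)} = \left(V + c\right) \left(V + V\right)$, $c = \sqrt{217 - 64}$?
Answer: $\frac{60240}{38707} - \frac{4002 \sqrt{17}}{658019} \approx 1.5312$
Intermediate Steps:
$c = 3 \sqrt{17}$ ($c = \sqrt{217 - 64} = \sqrt{153} = 3 \sqrt{17} \approx 12.369$)
$m{\left(V \right)} = 2 V \left(V + 3 \sqrt{17}\right)$ ($m{\left(V \right)} = \left(V + 3 \sqrt{17}\right) \left(V + V\right) = \left(V + 3 \sqrt{17}\right) 2 V = 2 V \left(V + 3 \sqrt{17}\right)$)
$\frac{134302 + m{\left(-667 \right)}}{\left(-367\right) \left(-718\right) + \left(242187 - -152326\right)} = \frac{134302 + 2 \left(-667\right) \left(-667 + 3 \sqrt{17}\right)}{\left(-367\right) \left(-718\right) + \left(242187 - -152326\right)} = \frac{134302 + \left(889778 - 4002 \sqrt{17}\right)}{263506 + \left(242187 + 152326\right)} = \frac{1024080 - 4002 \sqrt{17}}{263506 + 394513} = \frac{1024080 - 4002 \sqrt{17}}{658019} = \left(1024080 - 4002 \sqrt{17}\right) \frac{1}{658019} = \frac{60240}{38707} - \frac{4002 \sqrt{17}}{658019}$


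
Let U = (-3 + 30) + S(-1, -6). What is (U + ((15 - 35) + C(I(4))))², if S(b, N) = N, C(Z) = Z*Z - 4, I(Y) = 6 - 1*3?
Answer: 36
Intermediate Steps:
I(Y) = 3 (I(Y) = 6 - 3 = 3)
C(Z) = -4 + Z² (C(Z) = Z² - 4 = -4 + Z²)
U = 21 (U = (-3 + 30) - 6 = 27 - 6 = 21)
(U + ((15 - 35) + C(I(4))))² = (21 + ((15 - 35) + (-4 + 3²)))² = (21 + (-20 + (-4 + 9)))² = (21 + (-20 + 5))² = (21 - 15)² = 6² = 36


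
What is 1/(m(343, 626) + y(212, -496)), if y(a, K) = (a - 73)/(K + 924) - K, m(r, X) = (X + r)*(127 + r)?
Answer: 428/195136467 ≈ 2.1933e-6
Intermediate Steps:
m(r, X) = (127 + r)*(X + r)
y(a, K) = -K + (-73 + a)/(924 + K) (y(a, K) = (-73 + a)/(924 + K) - K = -K + (-73 + a)/(924 + K))
1/(m(343, 626) + y(212, -496)) = 1/((343**2 + 127*626 + 127*343 + 626*343) + (-73 + 212 - 1*(-496)**2 - 924*(-496))/(924 - 496)) = 1/((117649 + 79502 + 43561 + 214718) + (-73 + 212 - 1*246016 + 458304)/428) = 1/(455430 + (-73 + 212 - 246016 + 458304)/428) = 1/(455430 + (1/428)*212427) = 1/(455430 + 212427/428) = 1/(195136467/428) = 428/195136467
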